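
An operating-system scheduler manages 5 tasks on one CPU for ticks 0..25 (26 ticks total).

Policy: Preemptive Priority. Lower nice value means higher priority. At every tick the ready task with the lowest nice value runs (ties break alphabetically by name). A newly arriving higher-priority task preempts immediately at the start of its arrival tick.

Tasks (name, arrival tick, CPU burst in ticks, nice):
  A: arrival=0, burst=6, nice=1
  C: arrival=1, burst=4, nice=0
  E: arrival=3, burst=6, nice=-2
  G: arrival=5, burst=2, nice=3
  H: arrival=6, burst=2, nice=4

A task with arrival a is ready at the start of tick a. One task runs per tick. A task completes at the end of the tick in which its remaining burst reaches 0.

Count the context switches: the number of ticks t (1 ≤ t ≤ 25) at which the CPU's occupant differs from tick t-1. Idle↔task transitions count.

t=0: ready={A} → run A
t=1: ready={A,C} → run C
t=2: ready={A,C} → run C
t=3: ready={A,C,E} → run E
t=4: ready={A,C,E} → run E
t=5: ready={A,C,E,G} → run E
t=6: ready={A,C,E,G,H} → run E
t=7: ready={A,C,E,G,H} → run E
t=8: ready={A,C,E,G,H} → run E
t=9: ready={A,C,G,H} → run C
t=10: ready={A,C,G,H} → run C
t=11: ready={A,G,H} → run A
t=12: ready={A,G,H} → run A
t=13: ready={A,G,H} → run A
t=14: ready={A,G,H} → run A
t=15: ready={A,G,H} → run A
t=16: ready={G,H} → run G
t=17: ready={G,H} → run G
t=18: ready={H} → run H
t=19: ready={H} → run H
t=20: (idle)
t=21: (idle)
t=22: (idle)
t=23: (idle)
t=24: (idle)
t=25: (idle)

context switches = 7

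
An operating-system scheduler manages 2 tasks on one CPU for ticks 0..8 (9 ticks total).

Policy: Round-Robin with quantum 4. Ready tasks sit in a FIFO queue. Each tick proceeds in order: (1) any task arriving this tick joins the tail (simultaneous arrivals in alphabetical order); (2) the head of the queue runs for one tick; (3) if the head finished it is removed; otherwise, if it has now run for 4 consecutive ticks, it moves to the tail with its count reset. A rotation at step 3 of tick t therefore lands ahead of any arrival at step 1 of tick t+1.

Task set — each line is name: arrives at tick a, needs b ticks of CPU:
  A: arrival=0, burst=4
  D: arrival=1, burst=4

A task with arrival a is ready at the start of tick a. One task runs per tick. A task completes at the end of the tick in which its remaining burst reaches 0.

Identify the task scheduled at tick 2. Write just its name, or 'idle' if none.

t=0: queue=[A] q_used=0 → run A
t=1: queue=[A,D] q_used=1 → run A
t=2: queue=[A,D] q_used=2 → run A
t=3: queue=[A,D] q_used=3 → run A
t=4: queue=[D] q_used=0 → run D
t=5: queue=[D] q_used=1 → run D
t=6: queue=[D] q_used=2 → run D
t=7: queue=[D] q_used=3 → run D
t=8: (idle)

running at tick 2 = A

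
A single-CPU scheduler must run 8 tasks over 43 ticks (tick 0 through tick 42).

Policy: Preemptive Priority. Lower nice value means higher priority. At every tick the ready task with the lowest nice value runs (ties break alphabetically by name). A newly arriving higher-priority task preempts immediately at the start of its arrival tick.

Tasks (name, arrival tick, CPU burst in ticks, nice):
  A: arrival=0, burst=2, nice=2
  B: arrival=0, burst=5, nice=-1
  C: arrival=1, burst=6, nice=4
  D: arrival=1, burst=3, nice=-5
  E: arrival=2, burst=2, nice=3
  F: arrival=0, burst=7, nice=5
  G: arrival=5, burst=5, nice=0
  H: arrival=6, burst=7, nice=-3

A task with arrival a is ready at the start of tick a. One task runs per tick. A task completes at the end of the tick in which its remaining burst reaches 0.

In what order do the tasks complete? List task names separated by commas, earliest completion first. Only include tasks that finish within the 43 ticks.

completion order = D, H, B, G, A, E, C, F

t=0: ready={A,B,F} → run B
t=1: ready={A,B,C,D,F} → run D
t=2: ready={A,B,C,D,E,F} → run D
t=3: ready={A,B,C,D,E,F} → run D
t=4: ready={A,B,C,E,F} → run B
t=5: ready={A,B,C,E,F,G} → run B
t=6: ready={A,B,C,E,F,G,H} → run H
t=7: ready={A,B,C,E,F,G,H} → run H
t=8: ready={A,B,C,E,F,G,H} → run H
t=9: ready={A,B,C,E,F,G,H} → run H
t=10: ready={A,B,C,E,F,G,H} → run H
t=11: ready={A,B,C,E,F,G,H} → run H
t=12: ready={A,B,C,E,F,G,H} → run H
t=13: ready={A,B,C,E,F,G} → run B
t=14: ready={A,B,C,E,F,G} → run B
t=15: ready={A,C,E,F,G} → run G
t=16: ready={A,C,E,F,G} → run G
t=17: ready={A,C,E,F,G} → run G
t=18: ready={A,C,E,F,G} → run G
t=19: ready={A,C,E,F,G} → run G
t=20: ready={A,C,E,F} → run A
t=21: ready={A,C,E,F} → run A
t=22: ready={C,E,F} → run E
t=23: ready={C,E,F} → run E
t=24: ready={C,F} → run C
t=25: ready={C,F} → run C
t=26: ready={C,F} → run C
t=27: ready={C,F} → run C
t=28: ready={C,F} → run C
t=29: ready={C,F} → run C
t=30: ready={F} → run F
t=31: ready={F} → run F
t=32: ready={F} → run F
t=33: ready={F} → run F
t=34: ready={F} → run F
t=35: ready={F} → run F
t=36: ready={F} → run F
t=37: (idle)
t=38: (idle)
t=39: (idle)
t=40: (idle)
t=41: (idle)
t=42: (idle)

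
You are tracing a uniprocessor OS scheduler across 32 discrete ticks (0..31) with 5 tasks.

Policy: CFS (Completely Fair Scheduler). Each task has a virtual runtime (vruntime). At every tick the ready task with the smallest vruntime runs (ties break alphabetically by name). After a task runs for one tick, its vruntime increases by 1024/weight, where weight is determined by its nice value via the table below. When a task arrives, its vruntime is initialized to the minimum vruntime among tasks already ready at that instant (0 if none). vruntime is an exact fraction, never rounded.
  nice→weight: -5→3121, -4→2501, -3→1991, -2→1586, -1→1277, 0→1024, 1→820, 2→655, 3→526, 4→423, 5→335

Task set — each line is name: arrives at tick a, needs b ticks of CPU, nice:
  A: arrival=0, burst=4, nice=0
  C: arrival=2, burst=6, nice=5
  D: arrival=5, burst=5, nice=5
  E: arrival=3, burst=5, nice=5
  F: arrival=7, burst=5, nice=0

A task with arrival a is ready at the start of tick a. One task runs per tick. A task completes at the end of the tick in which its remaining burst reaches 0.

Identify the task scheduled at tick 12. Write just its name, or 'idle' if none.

running at tick 12 = F

t=0: vr[A=0] → run A
t=1: vr[A=1] → run A
t=2: vr[A=2 C=2] → run A
t=3: vr[A=3 C=2 E=2] → run C
t=4: vr[A=3 C=1694/335 E=2] → run E
t=5: vr[A=3 C=1694/335 D=3 E=1694/335] → run A
t=6: vr[C=1694/335 D=3 E=1694/335] → run D
t=7: vr[C=1694/335 D=2029/335 E=1694/335 F=1694/335] → run C
t=8: vr[C=2718/335 D=2029/335 E=1694/335 F=1694/335] → run E
t=9: vr[C=2718/335 D=2029/335 E=2718/335 F=1694/335] → run F
t=10: vr[C=2718/335 D=2029/335 E=2718/335 F=2029/335] → run D
t=11: vr[C=2718/335 D=3053/335 E=2718/335 F=2029/335] → run F
t=12: vr[C=2718/335 D=3053/335 E=2718/335 F=2364/335] → run F
t=13: vr[C=2718/335 D=3053/335 E=2718/335 F=2699/335] → run F
t=14: vr[C=2718/335 D=3053/335 E=2718/335 F=3034/335] → run C
t=15: vr[C=3742/335 D=3053/335 E=2718/335 F=3034/335] → run E
t=16: vr[C=3742/335 D=3053/335 E=3742/335 F=3034/335] → run F
t=17: vr[C=3742/335 D=3053/335 E=3742/335] → run D
t=18: vr[C=3742/335 D=4077/335 E=3742/335] → run C
t=19: vr[C=4766/335 D=4077/335 E=3742/335] → run E
t=20: vr[C=4766/335 D=4077/335 E=4766/335] → run D
t=21: vr[C=4766/335 D=5101/335 E=4766/335] → run C
t=22: vr[C=1158/67 D=5101/335 E=4766/335] → run E
t=23: vr[C=1158/67 D=5101/335] → run D
t=24: vr[C=1158/67] → run C
t=25: (idle)
t=26: (idle)
t=27: (idle)
t=28: (idle)
t=29: (idle)
t=30: (idle)
t=31: (idle)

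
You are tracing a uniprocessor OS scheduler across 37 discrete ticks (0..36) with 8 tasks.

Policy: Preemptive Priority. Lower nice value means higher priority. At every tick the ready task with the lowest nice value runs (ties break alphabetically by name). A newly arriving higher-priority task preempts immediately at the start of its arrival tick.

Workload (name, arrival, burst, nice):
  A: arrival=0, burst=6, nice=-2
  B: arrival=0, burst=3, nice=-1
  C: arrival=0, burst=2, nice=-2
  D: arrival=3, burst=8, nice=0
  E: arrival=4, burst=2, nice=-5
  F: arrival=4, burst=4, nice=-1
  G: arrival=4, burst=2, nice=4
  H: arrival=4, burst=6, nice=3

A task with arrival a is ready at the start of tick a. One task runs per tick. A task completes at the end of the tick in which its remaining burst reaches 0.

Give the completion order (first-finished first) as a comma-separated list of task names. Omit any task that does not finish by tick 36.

completion order = E, A, C, B, F, D, H, G

t=0: ready={A,B,C} → run A
t=1: ready={A,B,C} → run A
t=2: ready={A,B,C} → run A
t=3: ready={A,B,C,D} → run A
t=4: ready={A,B,C,D,E,F,G,H} → run E
t=5: ready={A,B,C,D,E,F,G,H} → run E
t=6: ready={A,B,C,D,F,G,H} → run A
t=7: ready={A,B,C,D,F,G,H} → run A
t=8: ready={B,C,D,F,G,H} → run C
t=9: ready={B,C,D,F,G,H} → run C
t=10: ready={B,D,F,G,H} → run B
t=11: ready={B,D,F,G,H} → run B
t=12: ready={B,D,F,G,H} → run B
t=13: ready={D,F,G,H} → run F
t=14: ready={D,F,G,H} → run F
t=15: ready={D,F,G,H} → run F
t=16: ready={D,F,G,H} → run F
t=17: ready={D,G,H} → run D
t=18: ready={D,G,H} → run D
t=19: ready={D,G,H} → run D
t=20: ready={D,G,H} → run D
t=21: ready={D,G,H} → run D
t=22: ready={D,G,H} → run D
t=23: ready={D,G,H} → run D
t=24: ready={D,G,H} → run D
t=25: ready={G,H} → run H
t=26: ready={G,H} → run H
t=27: ready={G,H} → run H
t=28: ready={G,H} → run H
t=29: ready={G,H} → run H
t=30: ready={G,H} → run H
t=31: ready={G} → run G
t=32: ready={G} → run G
t=33: (idle)
t=34: (idle)
t=35: (idle)
t=36: (idle)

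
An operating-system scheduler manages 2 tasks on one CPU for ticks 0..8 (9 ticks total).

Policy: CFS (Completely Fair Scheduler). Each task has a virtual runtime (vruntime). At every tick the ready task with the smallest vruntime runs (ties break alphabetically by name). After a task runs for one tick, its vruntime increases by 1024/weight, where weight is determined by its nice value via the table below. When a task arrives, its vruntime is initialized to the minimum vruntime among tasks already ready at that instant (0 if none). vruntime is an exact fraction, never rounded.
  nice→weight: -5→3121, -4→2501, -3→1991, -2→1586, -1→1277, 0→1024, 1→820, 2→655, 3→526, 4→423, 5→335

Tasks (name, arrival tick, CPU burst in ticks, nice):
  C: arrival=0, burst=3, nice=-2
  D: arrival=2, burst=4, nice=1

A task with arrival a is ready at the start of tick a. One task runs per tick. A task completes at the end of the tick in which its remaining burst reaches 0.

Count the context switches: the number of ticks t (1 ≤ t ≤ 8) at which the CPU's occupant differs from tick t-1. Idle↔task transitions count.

context switches = 2

t=0: vr[C=0] → run C
t=1: vr[C=512/793] → run C
t=2: vr[C=1024/793 D=1024/793] → run C
t=3: vr[D=1024/793] → run D
t=4: vr[D=412928/162565] → run D
t=5: vr[D=615936/162565] → run D
t=6: vr[D=818944/162565] → run D
t=7: (idle)
t=8: (idle)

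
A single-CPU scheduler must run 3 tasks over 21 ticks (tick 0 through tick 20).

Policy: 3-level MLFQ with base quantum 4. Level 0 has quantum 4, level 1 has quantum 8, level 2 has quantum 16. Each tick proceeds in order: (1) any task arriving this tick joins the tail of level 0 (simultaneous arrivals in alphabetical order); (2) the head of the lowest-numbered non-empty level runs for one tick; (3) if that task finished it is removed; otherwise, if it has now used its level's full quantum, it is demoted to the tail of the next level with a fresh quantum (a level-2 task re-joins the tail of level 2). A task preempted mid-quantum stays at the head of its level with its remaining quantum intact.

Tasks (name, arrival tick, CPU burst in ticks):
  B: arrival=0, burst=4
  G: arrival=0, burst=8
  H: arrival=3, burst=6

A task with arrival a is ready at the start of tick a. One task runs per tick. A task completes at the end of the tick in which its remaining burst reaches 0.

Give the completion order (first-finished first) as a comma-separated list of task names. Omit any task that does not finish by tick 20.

t=0: L0/L1/L2 = BG/-/- → run B
t=1: L0/L1/L2 = BG/-/- → run B
t=2: L0/L1/L2 = BG/-/- → run B
t=3: L0/L1/L2 = BGH/-/- → run B
t=4: L0/L1/L2 = GH/-/- → run G
t=5: L0/L1/L2 = GH/-/- → run G
t=6: L0/L1/L2 = GH/-/- → run G
t=7: L0/L1/L2 = GH/-/- → run G
t=8: L0/L1/L2 = H/G/- → run H
t=9: L0/L1/L2 = H/G/- → run H
t=10: L0/L1/L2 = H/G/- → run H
t=11: L0/L1/L2 = H/G/- → run H
t=12: L0/L1/L2 = -/GH/- → run G
t=13: L0/L1/L2 = -/GH/- → run G
t=14: L0/L1/L2 = -/GH/- → run G
t=15: L0/L1/L2 = -/GH/- → run G
t=16: L0/L1/L2 = -/H/- → run H
t=17: L0/L1/L2 = -/H/- → run H
t=18: (idle)
t=19: (idle)
t=20: (idle)

completion order = B, G, H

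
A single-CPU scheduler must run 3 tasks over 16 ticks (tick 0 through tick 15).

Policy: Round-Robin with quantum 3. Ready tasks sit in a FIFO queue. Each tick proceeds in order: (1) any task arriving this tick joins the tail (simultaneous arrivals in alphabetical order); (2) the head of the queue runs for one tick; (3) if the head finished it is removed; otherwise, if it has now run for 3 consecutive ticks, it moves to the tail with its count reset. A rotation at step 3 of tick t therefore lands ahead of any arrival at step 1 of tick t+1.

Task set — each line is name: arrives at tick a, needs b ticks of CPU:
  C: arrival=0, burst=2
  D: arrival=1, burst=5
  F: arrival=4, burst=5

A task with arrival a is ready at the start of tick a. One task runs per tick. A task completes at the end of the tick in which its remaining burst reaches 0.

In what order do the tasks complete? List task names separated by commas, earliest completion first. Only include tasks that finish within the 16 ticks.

completion order = C, D, F

t=0: queue=[C] q_used=0 → run C
t=1: queue=[C,D] q_used=1 → run C
t=2: queue=[D] q_used=0 → run D
t=3: queue=[D] q_used=1 → run D
t=4: queue=[D,F] q_used=2 → run D
t=5: queue=[F,D] q_used=0 → run F
t=6: queue=[F,D] q_used=1 → run F
t=7: queue=[F,D] q_used=2 → run F
t=8: queue=[D,F] q_used=0 → run D
t=9: queue=[D,F] q_used=1 → run D
t=10: queue=[F] q_used=0 → run F
t=11: queue=[F] q_used=1 → run F
t=12: (idle)
t=13: (idle)
t=14: (idle)
t=15: (idle)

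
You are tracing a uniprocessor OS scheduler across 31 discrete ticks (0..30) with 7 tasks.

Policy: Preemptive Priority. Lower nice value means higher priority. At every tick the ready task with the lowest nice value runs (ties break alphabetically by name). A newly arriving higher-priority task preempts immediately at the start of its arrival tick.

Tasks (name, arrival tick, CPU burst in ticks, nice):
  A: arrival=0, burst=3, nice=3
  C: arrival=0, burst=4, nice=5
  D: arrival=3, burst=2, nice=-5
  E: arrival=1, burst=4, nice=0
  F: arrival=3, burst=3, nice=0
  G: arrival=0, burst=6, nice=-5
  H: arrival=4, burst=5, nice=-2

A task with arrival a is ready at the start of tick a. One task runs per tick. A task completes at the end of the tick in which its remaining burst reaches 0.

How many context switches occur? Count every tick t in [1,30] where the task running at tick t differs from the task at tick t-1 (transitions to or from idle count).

t=0: ready={A,C,G} → run G
t=1: ready={A,C,E,G} → run G
t=2: ready={A,C,E,G} → run G
t=3: ready={A,C,D,E,F,G} → run D
t=4: ready={A,C,D,E,F,G,H} → run D
t=5: ready={A,C,E,F,G,H} → run G
t=6: ready={A,C,E,F,G,H} → run G
t=7: ready={A,C,E,F,G,H} → run G
t=8: ready={A,C,E,F,H} → run H
t=9: ready={A,C,E,F,H} → run H
t=10: ready={A,C,E,F,H} → run H
t=11: ready={A,C,E,F,H} → run H
t=12: ready={A,C,E,F,H} → run H
t=13: ready={A,C,E,F} → run E
t=14: ready={A,C,E,F} → run E
t=15: ready={A,C,E,F} → run E
t=16: ready={A,C,E,F} → run E
t=17: ready={A,C,F} → run F
t=18: ready={A,C,F} → run F
t=19: ready={A,C,F} → run F
t=20: ready={A,C} → run A
t=21: ready={A,C} → run A
t=22: ready={A,C} → run A
t=23: ready={C} → run C
t=24: ready={C} → run C
t=25: ready={C} → run C
t=26: ready={C} → run C
t=27: (idle)
t=28: (idle)
t=29: (idle)
t=30: (idle)

context switches = 8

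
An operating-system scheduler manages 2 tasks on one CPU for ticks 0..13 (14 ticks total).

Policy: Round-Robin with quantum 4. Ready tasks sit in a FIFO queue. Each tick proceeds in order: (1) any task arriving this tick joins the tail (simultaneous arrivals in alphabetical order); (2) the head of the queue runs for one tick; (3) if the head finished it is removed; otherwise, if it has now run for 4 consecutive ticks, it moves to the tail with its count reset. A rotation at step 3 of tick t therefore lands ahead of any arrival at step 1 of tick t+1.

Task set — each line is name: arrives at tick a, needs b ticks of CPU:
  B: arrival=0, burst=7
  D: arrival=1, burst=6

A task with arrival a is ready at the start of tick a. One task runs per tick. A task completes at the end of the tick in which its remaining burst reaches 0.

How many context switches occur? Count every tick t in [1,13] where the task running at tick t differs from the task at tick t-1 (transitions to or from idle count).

t=0: queue=[B] q_used=0 → run B
t=1: queue=[B,D] q_used=1 → run B
t=2: queue=[B,D] q_used=2 → run B
t=3: queue=[B,D] q_used=3 → run B
t=4: queue=[D,B] q_used=0 → run D
t=5: queue=[D,B] q_used=1 → run D
t=6: queue=[D,B] q_used=2 → run D
t=7: queue=[D,B] q_used=3 → run D
t=8: queue=[B,D] q_used=0 → run B
t=9: queue=[B,D] q_used=1 → run B
t=10: queue=[B,D] q_used=2 → run B
t=11: queue=[D] q_used=0 → run D
t=12: queue=[D] q_used=1 → run D
t=13: (idle)

context switches = 4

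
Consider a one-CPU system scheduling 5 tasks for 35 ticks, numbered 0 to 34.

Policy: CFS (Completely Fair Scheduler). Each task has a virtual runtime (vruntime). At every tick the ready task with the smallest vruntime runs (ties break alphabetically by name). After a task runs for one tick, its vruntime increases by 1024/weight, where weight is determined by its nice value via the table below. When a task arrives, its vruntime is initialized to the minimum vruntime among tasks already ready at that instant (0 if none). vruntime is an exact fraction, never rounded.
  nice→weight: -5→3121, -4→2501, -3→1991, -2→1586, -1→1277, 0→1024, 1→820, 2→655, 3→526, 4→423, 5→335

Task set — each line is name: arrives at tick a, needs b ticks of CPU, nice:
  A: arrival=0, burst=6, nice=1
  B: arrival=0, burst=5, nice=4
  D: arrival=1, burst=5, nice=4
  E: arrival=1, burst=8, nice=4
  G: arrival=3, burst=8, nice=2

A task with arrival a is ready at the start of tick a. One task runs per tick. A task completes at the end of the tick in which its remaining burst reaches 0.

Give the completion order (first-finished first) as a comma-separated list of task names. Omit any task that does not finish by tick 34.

t=0: vr[A=0 B=0] → run A
t=1: vr[A=256/205 B=0 D=0 E=0] → run B
t=2: vr[A=256/205 B=1024/423 D=0 E=0] → run D
t=3: vr[A=256/205 B=1024/423 D=1024/423 E=0 G=0] → run E
t=4: vr[A=256/205 B=1024/423 D=1024/423 E=1024/423 G=0] → run G
t=5: vr[A=256/205 B=1024/423 D=1024/423 E=1024/423 G=1024/655] → run A
t=6: vr[A=512/205 B=1024/423 D=1024/423 E=1024/423 G=1024/655] → run G
t=7: vr[A=512/205 B=1024/423 D=1024/423 E=1024/423 G=2048/655] → run B
t=8: vr[A=512/205 B=2048/423 D=1024/423 E=1024/423 G=2048/655] → run D
t=9: vr[A=512/205 B=2048/423 D=2048/423 E=1024/423 G=2048/655] → run E
t=10: vr[A=512/205 B=2048/423 D=2048/423 E=2048/423 G=2048/655] → run A
t=11: vr[A=768/205 B=2048/423 D=2048/423 E=2048/423 G=2048/655] → run G
t=12: vr[A=768/205 B=2048/423 D=2048/423 E=2048/423 G=3072/655] → run A
t=13: vr[A=1024/205 B=2048/423 D=2048/423 E=2048/423 G=3072/655] → run G
t=14: vr[A=1024/205 B=2048/423 D=2048/423 E=2048/423 G=4096/655] → run B
t=15: vr[A=1024/205 B=1024/141 D=2048/423 E=2048/423 G=4096/655] → run D
t=16: vr[A=1024/205 B=1024/141 D=1024/141 E=2048/423 G=4096/655] → run E
t=17: vr[A=1024/205 B=1024/141 D=1024/141 E=1024/141 G=4096/655] → run A
t=18: vr[A=256/41 B=1024/141 D=1024/141 E=1024/141 G=4096/655] → run A
t=19: vr[B=1024/141 D=1024/141 E=1024/141 G=4096/655] → run G
t=20: vr[B=1024/141 D=1024/141 E=1024/141 G=1024/131] → run B
t=21: vr[B=4096/423 D=1024/141 E=1024/141 G=1024/131] → run D
t=22: vr[B=4096/423 D=4096/423 E=1024/141 G=1024/131] → run E
t=23: vr[B=4096/423 D=4096/423 E=4096/423 G=1024/131] → run G
t=24: vr[B=4096/423 D=4096/423 E=4096/423 G=6144/655] → run G
t=25: vr[B=4096/423 D=4096/423 E=4096/423 G=7168/655] → run B
t=26: vr[D=4096/423 E=4096/423 G=7168/655] → run D
t=27: vr[E=4096/423 G=7168/655] → run E
t=28: vr[E=5120/423 G=7168/655] → run G
t=29: vr[E=5120/423] → run E
t=30: vr[E=2048/141] → run E
t=31: vr[E=7168/423] → run E
t=32: (idle)
t=33: (idle)
t=34: (idle)

completion order = A, B, D, G, E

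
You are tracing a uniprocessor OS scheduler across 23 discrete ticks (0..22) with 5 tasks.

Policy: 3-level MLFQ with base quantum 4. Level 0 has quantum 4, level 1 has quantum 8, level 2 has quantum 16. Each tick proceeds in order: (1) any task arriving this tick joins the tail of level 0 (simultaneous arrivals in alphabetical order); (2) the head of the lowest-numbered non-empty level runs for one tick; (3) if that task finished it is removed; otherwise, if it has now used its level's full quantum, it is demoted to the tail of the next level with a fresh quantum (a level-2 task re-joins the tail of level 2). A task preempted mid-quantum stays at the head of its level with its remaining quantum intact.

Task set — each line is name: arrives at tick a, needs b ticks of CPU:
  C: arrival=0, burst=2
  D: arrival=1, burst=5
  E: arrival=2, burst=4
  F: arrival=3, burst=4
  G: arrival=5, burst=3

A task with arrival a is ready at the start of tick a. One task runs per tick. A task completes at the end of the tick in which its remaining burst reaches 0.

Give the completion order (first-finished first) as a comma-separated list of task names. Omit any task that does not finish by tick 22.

t=0: L0/L1/L2 = C/-/- → run C
t=1: L0/L1/L2 = CD/-/- → run C
t=2: L0/L1/L2 = DE/-/- → run D
t=3: L0/L1/L2 = DEF/-/- → run D
t=4: L0/L1/L2 = DEF/-/- → run D
t=5: L0/L1/L2 = DEFG/-/- → run D
t=6: L0/L1/L2 = EFG/D/- → run E
t=7: L0/L1/L2 = EFG/D/- → run E
t=8: L0/L1/L2 = EFG/D/- → run E
t=9: L0/L1/L2 = EFG/D/- → run E
t=10: L0/L1/L2 = FG/D/- → run F
t=11: L0/L1/L2 = FG/D/- → run F
t=12: L0/L1/L2 = FG/D/- → run F
t=13: L0/L1/L2 = FG/D/- → run F
t=14: L0/L1/L2 = G/D/- → run G
t=15: L0/L1/L2 = G/D/- → run G
t=16: L0/L1/L2 = G/D/- → run G
t=17: L0/L1/L2 = -/D/- → run D
t=18: (idle)
t=19: (idle)
t=20: (idle)
t=21: (idle)
t=22: (idle)

completion order = C, E, F, G, D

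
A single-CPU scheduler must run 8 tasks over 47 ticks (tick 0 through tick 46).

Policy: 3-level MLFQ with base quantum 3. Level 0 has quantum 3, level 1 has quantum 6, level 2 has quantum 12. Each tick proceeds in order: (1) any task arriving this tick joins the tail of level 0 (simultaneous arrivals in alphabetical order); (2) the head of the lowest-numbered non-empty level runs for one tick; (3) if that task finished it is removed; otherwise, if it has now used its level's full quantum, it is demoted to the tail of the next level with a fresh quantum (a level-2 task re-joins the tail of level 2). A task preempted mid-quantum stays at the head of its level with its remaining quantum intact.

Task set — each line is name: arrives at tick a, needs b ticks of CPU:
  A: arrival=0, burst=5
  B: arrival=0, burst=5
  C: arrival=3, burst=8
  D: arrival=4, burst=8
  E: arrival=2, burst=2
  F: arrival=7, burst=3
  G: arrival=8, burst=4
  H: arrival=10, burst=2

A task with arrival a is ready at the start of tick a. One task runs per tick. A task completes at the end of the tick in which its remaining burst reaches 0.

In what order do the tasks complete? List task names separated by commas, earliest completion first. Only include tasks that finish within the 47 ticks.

completion order = E, F, H, A, B, C, D, G

t=0: L0/L1/L2 = AB/-/- → run A
t=1: L0/L1/L2 = AB/-/- → run A
t=2: L0/L1/L2 = ABE/-/- → run A
t=3: L0/L1/L2 = BEC/A/- → run B
t=4: L0/L1/L2 = BECD/A/- → run B
t=5: L0/L1/L2 = BECD/A/- → run B
t=6: L0/L1/L2 = ECD/AB/- → run E
t=7: L0/L1/L2 = ECDF/AB/- → run E
t=8: L0/L1/L2 = CDFG/AB/- → run C
t=9: L0/L1/L2 = CDFG/AB/- → run C
t=10: L0/L1/L2 = CDFGH/AB/- → run C
t=11: L0/L1/L2 = DFGH/ABC/- → run D
t=12: L0/L1/L2 = DFGH/ABC/- → run D
t=13: L0/L1/L2 = DFGH/ABC/- → run D
t=14: L0/L1/L2 = FGH/ABCD/- → run F
t=15: L0/L1/L2 = FGH/ABCD/- → run F
t=16: L0/L1/L2 = FGH/ABCD/- → run F
t=17: L0/L1/L2 = GH/ABCD/- → run G
t=18: L0/L1/L2 = GH/ABCD/- → run G
t=19: L0/L1/L2 = GH/ABCD/- → run G
t=20: L0/L1/L2 = H/ABCDG/- → run H
t=21: L0/L1/L2 = H/ABCDG/- → run H
t=22: L0/L1/L2 = -/ABCDG/- → run A
t=23: L0/L1/L2 = -/ABCDG/- → run A
t=24: L0/L1/L2 = -/BCDG/- → run B
t=25: L0/L1/L2 = -/BCDG/- → run B
t=26: L0/L1/L2 = -/CDG/- → run C
t=27: L0/L1/L2 = -/CDG/- → run C
t=28: L0/L1/L2 = -/CDG/- → run C
t=29: L0/L1/L2 = -/CDG/- → run C
t=30: L0/L1/L2 = -/CDG/- → run C
t=31: L0/L1/L2 = -/DG/- → run D
t=32: L0/L1/L2 = -/DG/- → run D
t=33: L0/L1/L2 = -/DG/- → run D
t=34: L0/L1/L2 = -/DG/- → run D
t=35: L0/L1/L2 = -/DG/- → run D
t=36: L0/L1/L2 = -/G/- → run G
t=37: (idle)
t=38: (idle)
t=39: (idle)
t=40: (idle)
t=41: (idle)
t=42: (idle)
t=43: (idle)
t=44: (idle)
t=45: (idle)
t=46: (idle)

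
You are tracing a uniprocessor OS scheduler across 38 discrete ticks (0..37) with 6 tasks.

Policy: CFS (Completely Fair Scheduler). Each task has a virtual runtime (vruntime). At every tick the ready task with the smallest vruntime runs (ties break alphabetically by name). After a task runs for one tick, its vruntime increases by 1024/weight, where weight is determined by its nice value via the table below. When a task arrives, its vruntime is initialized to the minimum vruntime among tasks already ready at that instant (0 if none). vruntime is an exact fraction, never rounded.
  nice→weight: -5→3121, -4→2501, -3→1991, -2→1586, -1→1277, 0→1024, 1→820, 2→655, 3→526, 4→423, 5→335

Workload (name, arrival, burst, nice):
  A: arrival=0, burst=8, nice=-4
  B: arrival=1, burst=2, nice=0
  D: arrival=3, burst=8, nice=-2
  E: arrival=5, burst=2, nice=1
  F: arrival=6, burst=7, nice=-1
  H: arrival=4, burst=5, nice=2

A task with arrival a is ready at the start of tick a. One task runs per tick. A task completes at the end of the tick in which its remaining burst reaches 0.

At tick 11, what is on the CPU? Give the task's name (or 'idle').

t=0: vr[A=0] → run A
t=1: vr[A=1024/2501 B=1024/2501] → run A
t=2: vr[A=2048/2501 B=1024/2501] → run B
t=3: vr[A=2048/2501 B=3525/2501 D=2048/2501] → run A
t=4: vr[A=3072/2501 B=3525/2501 D=2048/2501 H=2048/2501] → run D
t=5: vr[A=3072/2501 B=3525/2501 D=47616/32513 E=2048/2501 H=2048/2501] → run E
t=6: vr[A=3072/2501 B=3525/2501 D=47616/32513 E=25856/12505 F=2048/2501 H=2048/2501] → run F
t=7: vr[A=3072/2501 B=3525/2501 D=47616/32513 E=25856/12505 F=5176320/3193777 H=2048/2501] → run H
t=8: vr[A=3072/2501 B=3525/2501 D=47616/32513 E=25856/12505 F=5176320/3193777 H=3902464/1638155] → run A
t=9: vr[A=4096/2501 B=3525/2501 D=47616/32513 E=25856/12505 F=5176320/3193777 H=3902464/1638155] → run B
t=10: vr[A=4096/2501 D=47616/32513 E=25856/12505 F=5176320/3193777 H=3902464/1638155] → run D
t=11: vr[A=4096/2501 D=68608/32513 E=25856/12505 F=5176320/3193777 H=3902464/1638155] → run F
t=12: vr[A=4096/2501 D=68608/32513 E=25856/12505 F=7737344/3193777 H=3902464/1638155] → run A
t=13: vr[A=5120/2501 D=68608/32513 E=25856/12505 F=7737344/3193777 H=3902464/1638155] → run A
t=14: vr[A=6144/2501 D=68608/32513 E=25856/12505 F=7737344/3193777 H=3902464/1638155] → run E
t=15: vr[A=6144/2501 D=68608/32513 F=7737344/3193777 H=3902464/1638155] → run D
t=16: vr[A=6144/2501 D=89600/32513 F=7737344/3193777 H=3902464/1638155] → run H
t=17: vr[A=6144/2501 D=89600/32513 F=7737344/3193777 H=6463488/1638155] → run F
t=18: vr[A=6144/2501 D=89600/32513 F=10298368/3193777 H=6463488/1638155] → run A
t=19: vr[A=7168/2501 D=89600/32513 F=10298368/3193777 H=6463488/1638155] → run D
t=20: vr[A=7168/2501 D=110592/32513 F=10298368/3193777 H=6463488/1638155] → run A
t=21: vr[D=110592/32513 F=10298368/3193777 H=6463488/1638155] → run F
t=22: vr[D=110592/32513 F=12859392/3193777 H=6463488/1638155] → run D
t=23: vr[D=131584/32513 F=12859392/3193777 H=6463488/1638155] → run H
t=24: vr[D=131584/32513 F=12859392/3193777 H=9024512/1638155] → run F
t=25: vr[D=131584/32513 F=15420416/3193777 H=9024512/1638155] → run D
t=26: vr[D=152576/32513 F=15420416/3193777 H=9024512/1638155] → run D
t=27: vr[D=173568/32513 F=15420416/3193777 H=9024512/1638155] → run F
t=28: vr[D=173568/32513 F=17981440/3193777 H=9024512/1638155] → run D
t=29: vr[F=17981440/3193777 H=9024512/1638155] → run H
t=30: vr[F=17981440/3193777 H=11585536/1638155] → run F
t=31: vr[H=11585536/1638155] → run H
t=32: (idle)
t=33: (idle)
t=34: (idle)
t=35: (idle)
t=36: (idle)
t=37: (idle)

running at tick 11 = F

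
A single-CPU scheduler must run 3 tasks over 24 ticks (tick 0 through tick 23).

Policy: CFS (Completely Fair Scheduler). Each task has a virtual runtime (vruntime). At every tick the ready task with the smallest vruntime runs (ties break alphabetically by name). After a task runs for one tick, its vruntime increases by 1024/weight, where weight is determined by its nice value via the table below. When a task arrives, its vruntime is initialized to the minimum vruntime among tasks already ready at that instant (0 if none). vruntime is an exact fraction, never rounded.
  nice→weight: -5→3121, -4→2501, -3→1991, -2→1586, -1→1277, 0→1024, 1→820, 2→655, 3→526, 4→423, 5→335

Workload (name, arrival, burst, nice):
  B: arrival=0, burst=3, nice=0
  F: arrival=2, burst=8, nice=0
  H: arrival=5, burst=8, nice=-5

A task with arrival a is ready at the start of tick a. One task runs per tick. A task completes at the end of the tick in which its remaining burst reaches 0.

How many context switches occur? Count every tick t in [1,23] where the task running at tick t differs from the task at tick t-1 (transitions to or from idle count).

t=0: vr[B=0] → run B
t=1: vr[B=1] → run B
t=2: vr[B=2 F=2] → run B
t=3: vr[F=2] → run F
t=4: vr[F=3] → run F
t=5: vr[F=4 H=4] → run F
t=6: vr[F=5 H=4] → run H
t=7: vr[F=5 H=13508/3121] → run H
t=8: vr[F=5 H=14532/3121] → run H
t=9: vr[F=5 H=15556/3121] → run H
t=10: vr[F=5 H=16580/3121] → run F
t=11: vr[F=6 H=16580/3121] → run H
t=12: vr[F=6 H=17604/3121] → run H
t=13: vr[F=6 H=18628/3121] → run H
t=14: vr[F=6 H=19652/3121] → run F
t=15: vr[F=7 H=19652/3121] → run H
t=16: vr[F=7] → run F
t=17: vr[F=8] → run F
t=18: vr[F=9] → run F
t=19: (idle)
t=20: (idle)
t=21: (idle)
t=22: (idle)
t=23: (idle)

context switches = 8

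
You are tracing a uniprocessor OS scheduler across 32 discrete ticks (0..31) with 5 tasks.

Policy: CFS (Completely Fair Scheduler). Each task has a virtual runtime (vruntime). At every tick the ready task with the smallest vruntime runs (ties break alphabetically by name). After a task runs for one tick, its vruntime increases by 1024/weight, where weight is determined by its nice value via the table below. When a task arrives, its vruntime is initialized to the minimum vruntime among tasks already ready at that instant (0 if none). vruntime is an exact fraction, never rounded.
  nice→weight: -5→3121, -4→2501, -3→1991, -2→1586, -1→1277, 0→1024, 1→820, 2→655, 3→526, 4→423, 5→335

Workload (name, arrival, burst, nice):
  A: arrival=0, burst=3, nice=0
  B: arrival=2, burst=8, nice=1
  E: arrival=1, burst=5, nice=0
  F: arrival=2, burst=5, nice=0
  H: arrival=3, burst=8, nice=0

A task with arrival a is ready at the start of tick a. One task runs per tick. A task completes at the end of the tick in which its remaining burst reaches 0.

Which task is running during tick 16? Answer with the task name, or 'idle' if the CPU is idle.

t=0: vr[A=0] → run A
t=1: vr[A=1 E=1] → run A
t=2: vr[A=2 B=1 E=1 F=1] → run B
t=3: vr[A=2 B=461/205 E=1 F=1 H=1] → run E
t=4: vr[A=2 B=461/205 E=2 F=1 H=1] → run F
t=5: vr[A=2 B=461/205 E=2 F=2 H=1] → run H
t=6: vr[A=2 B=461/205 E=2 F=2 H=2] → run A
t=7: vr[B=461/205 E=2 F=2 H=2] → run E
t=8: vr[B=461/205 E=3 F=2 H=2] → run F
t=9: vr[B=461/205 E=3 F=3 H=2] → run H
t=10: vr[B=461/205 E=3 F=3 H=3] → run B
t=11: vr[B=717/205 E=3 F=3 H=3] → run E
t=12: vr[B=717/205 E=4 F=3 H=3] → run F
t=13: vr[B=717/205 E=4 F=4 H=3] → run H
t=14: vr[B=717/205 E=4 F=4 H=4] → run B
t=15: vr[B=973/205 E=4 F=4 H=4] → run E
t=16: vr[B=973/205 E=5 F=4 H=4] → run F
t=17: vr[B=973/205 E=5 F=5 H=4] → run H
t=18: vr[B=973/205 E=5 F=5 H=5] → run B
t=19: vr[B=1229/205 E=5 F=5 H=5] → run E
t=20: vr[B=1229/205 F=5 H=5] → run F
t=21: vr[B=1229/205 H=5] → run H
t=22: vr[B=1229/205 H=6] → run B
t=23: vr[B=297/41 H=6] → run H
t=24: vr[B=297/41 H=7] → run H
t=25: vr[B=297/41 H=8] → run B
t=26: vr[B=1741/205 H=8] → run H
t=27: vr[B=1741/205] → run B
t=28: vr[B=1997/205] → run B
t=29: (idle)
t=30: (idle)
t=31: (idle)

running at tick 16 = F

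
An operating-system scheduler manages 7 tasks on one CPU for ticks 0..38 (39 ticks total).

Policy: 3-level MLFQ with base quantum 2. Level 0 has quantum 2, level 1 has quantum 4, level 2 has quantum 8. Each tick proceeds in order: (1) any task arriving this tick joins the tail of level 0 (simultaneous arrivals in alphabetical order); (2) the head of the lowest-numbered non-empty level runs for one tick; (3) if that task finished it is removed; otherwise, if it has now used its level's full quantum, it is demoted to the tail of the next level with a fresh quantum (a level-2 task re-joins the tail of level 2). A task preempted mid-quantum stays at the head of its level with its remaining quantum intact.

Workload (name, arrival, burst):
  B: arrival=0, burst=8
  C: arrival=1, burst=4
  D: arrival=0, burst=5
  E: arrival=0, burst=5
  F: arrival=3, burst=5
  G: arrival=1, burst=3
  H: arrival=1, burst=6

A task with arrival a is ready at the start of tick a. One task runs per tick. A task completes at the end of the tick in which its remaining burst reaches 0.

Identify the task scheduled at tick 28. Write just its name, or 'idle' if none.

running at tick 28 = H

t=0: L0/L1/L2 = BDE/-/- → run B
t=1: L0/L1/L2 = BDECGH/-/- → run B
t=2: L0/L1/L2 = DECGH/B/- → run D
t=3: L0/L1/L2 = DECGHF/B/- → run D
t=4: L0/L1/L2 = ECGHF/BD/- → run E
t=5: L0/L1/L2 = ECGHF/BD/- → run E
t=6: L0/L1/L2 = CGHF/BDE/- → run C
t=7: L0/L1/L2 = CGHF/BDE/- → run C
t=8: L0/L1/L2 = GHF/BDEC/- → run G
t=9: L0/L1/L2 = GHF/BDEC/- → run G
t=10: L0/L1/L2 = HF/BDECG/- → run H
t=11: L0/L1/L2 = HF/BDECG/- → run H
t=12: L0/L1/L2 = F/BDECGH/- → run F
t=13: L0/L1/L2 = F/BDECGH/- → run F
t=14: L0/L1/L2 = -/BDECGHF/- → run B
t=15: L0/L1/L2 = -/BDECGHF/- → run B
t=16: L0/L1/L2 = -/BDECGHF/- → run B
t=17: L0/L1/L2 = -/BDECGHF/- → run B
t=18: L0/L1/L2 = -/DECGHF/B → run D
t=19: L0/L1/L2 = -/DECGHF/B → run D
t=20: L0/L1/L2 = -/DECGHF/B → run D
t=21: L0/L1/L2 = -/ECGHF/B → run E
t=22: L0/L1/L2 = -/ECGHF/B → run E
t=23: L0/L1/L2 = -/ECGHF/B → run E
t=24: L0/L1/L2 = -/CGHF/B → run C
t=25: L0/L1/L2 = -/CGHF/B → run C
t=26: L0/L1/L2 = -/GHF/B → run G
t=27: L0/L1/L2 = -/HF/B → run H
t=28: L0/L1/L2 = -/HF/B → run H
t=29: L0/L1/L2 = -/HF/B → run H
t=30: L0/L1/L2 = -/HF/B → run H
t=31: L0/L1/L2 = -/F/B → run F
t=32: L0/L1/L2 = -/F/B → run F
t=33: L0/L1/L2 = -/F/B → run F
t=34: L0/L1/L2 = -/-/B → run B
t=35: L0/L1/L2 = -/-/B → run B
t=36: (idle)
t=37: (idle)
t=38: (idle)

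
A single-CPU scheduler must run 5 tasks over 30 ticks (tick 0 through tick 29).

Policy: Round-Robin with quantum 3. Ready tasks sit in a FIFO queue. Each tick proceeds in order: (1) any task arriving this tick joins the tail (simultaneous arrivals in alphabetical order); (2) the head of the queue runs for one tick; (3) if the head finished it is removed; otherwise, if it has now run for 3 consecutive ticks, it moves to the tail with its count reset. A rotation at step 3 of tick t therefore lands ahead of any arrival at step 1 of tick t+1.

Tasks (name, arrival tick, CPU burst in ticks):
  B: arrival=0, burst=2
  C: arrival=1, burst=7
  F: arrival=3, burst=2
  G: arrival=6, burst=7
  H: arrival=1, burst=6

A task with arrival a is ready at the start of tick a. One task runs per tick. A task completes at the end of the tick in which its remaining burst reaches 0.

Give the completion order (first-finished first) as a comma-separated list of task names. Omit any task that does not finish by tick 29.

t=0: queue=[B] q_used=0 → run B
t=1: queue=[B,C,H] q_used=1 → run B
t=2: queue=[C,H] q_used=0 → run C
t=3: queue=[C,H,F] q_used=1 → run C
t=4: queue=[C,H,F] q_used=2 → run C
t=5: queue=[H,F,C] q_used=0 → run H
t=6: queue=[H,F,C,G] q_used=1 → run H
t=7: queue=[H,F,C,G] q_used=2 → run H
t=8: queue=[F,C,G,H] q_used=0 → run F
t=9: queue=[F,C,G,H] q_used=1 → run F
t=10: queue=[C,G,H] q_used=0 → run C
t=11: queue=[C,G,H] q_used=1 → run C
t=12: queue=[C,G,H] q_used=2 → run C
t=13: queue=[G,H,C] q_used=0 → run G
t=14: queue=[G,H,C] q_used=1 → run G
t=15: queue=[G,H,C] q_used=2 → run G
t=16: queue=[H,C,G] q_used=0 → run H
t=17: queue=[H,C,G] q_used=1 → run H
t=18: queue=[H,C,G] q_used=2 → run H
t=19: queue=[C,G] q_used=0 → run C
t=20: queue=[G] q_used=0 → run G
t=21: queue=[G] q_used=1 → run G
t=22: queue=[G] q_used=2 → run G
t=23: queue=[G] q_used=0 → run G
t=24: (idle)
t=25: (idle)
t=26: (idle)
t=27: (idle)
t=28: (idle)
t=29: (idle)

completion order = B, F, H, C, G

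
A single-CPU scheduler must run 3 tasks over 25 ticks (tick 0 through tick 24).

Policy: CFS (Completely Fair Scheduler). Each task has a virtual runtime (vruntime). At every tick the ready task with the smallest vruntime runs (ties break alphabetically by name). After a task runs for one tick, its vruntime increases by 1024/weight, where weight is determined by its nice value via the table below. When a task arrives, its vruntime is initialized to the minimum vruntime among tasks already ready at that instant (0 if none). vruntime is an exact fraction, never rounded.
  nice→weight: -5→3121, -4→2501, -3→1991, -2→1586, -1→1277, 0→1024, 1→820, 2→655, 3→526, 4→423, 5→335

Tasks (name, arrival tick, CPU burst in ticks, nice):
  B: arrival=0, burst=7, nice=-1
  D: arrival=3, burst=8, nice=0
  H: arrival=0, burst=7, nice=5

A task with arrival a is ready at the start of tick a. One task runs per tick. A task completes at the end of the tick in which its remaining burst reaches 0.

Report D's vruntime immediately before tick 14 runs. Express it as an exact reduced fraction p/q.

t=0: vr[B=0 H=0] → run B
t=1: vr[B=1024/1277 H=0] → run H
t=2: vr[B=1024/1277 H=1024/335] → run B
t=3: vr[B=2048/1277 D=2048/1277 H=1024/335] → run B
t=4: vr[B=3072/1277 D=2048/1277 H=1024/335] → run D
t=5: vr[B=3072/1277 D=3325/1277 H=1024/335] → run B
t=6: vr[B=4096/1277 D=3325/1277 H=1024/335] → run D
t=7: vr[B=4096/1277 D=4602/1277 H=1024/335] → run H
t=8: vr[B=4096/1277 D=4602/1277 H=2048/335] → run B
t=9: vr[B=5120/1277 D=4602/1277 H=2048/335] → run D
t=10: vr[B=5120/1277 D=5879/1277 H=2048/335] → run B
t=11: vr[B=6144/1277 D=5879/1277 H=2048/335] → run D
t=12: vr[B=6144/1277 D=7156/1277 H=2048/335] → run B
t=13: vr[D=7156/1277 H=2048/335] → run D
t=14: vr[D=8433/1277 H=2048/335] → run H
t=15: vr[D=8433/1277 H=3072/335] → run D
t=16: vr[D=9710/1277 H=3072/335] → run D
t=17: vr[D=10987/1277 H=3072/335] → run D
t=18: vr[H=3072/335] → run H
t=19: vr[H=4096/335] → run H
t=20: vr[H=1024/67] → run H
t=21: vr[H=6144/335] → run H
t=22: (idle)
t=23: (idle)
t=24: (idle)

vruntime(D, start of tick 14) = 8433/1277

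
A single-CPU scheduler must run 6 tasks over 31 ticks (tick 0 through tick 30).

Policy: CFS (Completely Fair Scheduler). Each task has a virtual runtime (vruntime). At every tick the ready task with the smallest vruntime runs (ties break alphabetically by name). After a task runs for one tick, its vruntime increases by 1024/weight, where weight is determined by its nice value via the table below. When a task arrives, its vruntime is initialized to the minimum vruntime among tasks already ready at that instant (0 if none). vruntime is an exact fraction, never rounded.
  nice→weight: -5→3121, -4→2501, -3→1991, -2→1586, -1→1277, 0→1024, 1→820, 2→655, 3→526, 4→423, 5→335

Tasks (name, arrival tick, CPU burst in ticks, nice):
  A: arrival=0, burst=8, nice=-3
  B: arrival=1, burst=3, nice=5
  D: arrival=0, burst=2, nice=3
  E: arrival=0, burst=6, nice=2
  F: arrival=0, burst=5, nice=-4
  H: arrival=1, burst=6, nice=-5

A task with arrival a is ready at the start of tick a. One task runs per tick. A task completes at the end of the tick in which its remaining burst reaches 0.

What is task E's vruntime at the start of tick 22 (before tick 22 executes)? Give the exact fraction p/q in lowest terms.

vruntime(E, start of tick 22) = 2048/655

t=0: vr[A=0 D=0 E=0 F=0] → run A
t=1: vr[A=1024/1991 B=0 D=0 E=0 F=0 H=0] → run B
t=2: vr[A=1024/1991 B=1024/335 D=0 E=0 F=0 H=0] → run D
t=3: vr[A=1024/1991 B=1024/335 D=512/263 E=0 F=0 H=0] → run E
t=4: vr[A=1024/1991 B=1024/335 D=512/263 E=1024/655 F=0 H=0] → run F
t=5: vr[A=1024/1991 B=1024/335 D=512/263 E=1024/655 F=1024/2501 H=0] → run H
t=6: vr[A=1024/1991 B=1024/335 D=512/263 E=1024/655 F=1024/2501 H=1024/3121] → run H
t=7: vr[A=1024/1991 B=1024/335 D=512/263 E=1024/655 F=1024/2501 H=2048/3121] → run F
t=8: vr[A=1024/1991 B=1024/335 D=512/263 E=1024/655 F=2048/2501 H=2048/3121] → run A
t=9: vr[A=2048/1991 B=1024/335 D=512/263 E=1024/655 F=2048/2501 H=2048/3121] → run H
t=10: vr[A=2048/1991 B=1024/335 D=512/263 E=1024/655 F=2048/2501 H=3072/3121] → run F
t=11: vr[A=2048/1991 B=1024/335 D=512/263 E=1024/655 F=3072/2501 H=3072/3121] → run H
t=12: vr[A=2048/1991 B=1024/335 D=512/263 E=1024/655 F=3072/2501 H=4096/3121] → run A
t=13: vr[A=3072/1991 B=1024/335 D=512/263 E=1024/655 F=3072/2501 H=4096/3121] → run F
t=14: vr[A=3072/1991 B=1024/335 D=512/263 E=1024/655 F=4096/2501 H=4096/3121] → run H
t=15: vr[A=3072/1991 B=1024/335 D=512/263 E=1024/655 F=4096/2501 H=5120/3121] → run A
t=16: vr[A=4096/1991 B=1024/335 D=512/263 E=1024/655 F=4096/2501 H=5120/3121] → run E
t=17: vr[A=4096/1991 B=1024/335 D=512/263 E=2048/655 F=4096/2501 H=5120/3121] → run F
t=18: vr[A=4096/1991 B=1024/335 D=512/263 E=2048/655 H=5120/3121] → run H
t=19: vr[A=4096/1991 B=1024/335 D=512/263 E=2048/655] → run D
t=20: vr[A=4096/1991 B=1024/335 E=2048/655] → run A
t=21: vr[A=5120/1991 B=1024/335 E=2048/655] → run A
t=22: vr[A=6144/1991 B=1024/335 E=2048/655] → run B
t=23: vr[A=6144/1991 B=2048/335 E=2048/655] → run A
t=24: vr[A=7168/1991 B=2048/335 E=2048/655] → run E
t=25: vr[A=7168/1991 B=2048/335 E=3072/655] → run A
t=26: vr[B=2048/335 E=3072/655] → run E
t=27: vr[B=2048/335 E=4096/655] → run B
t=28: vr[E=4096/655] → run E
t=29: vr[E=1024/131] → run E
t=30: (idle)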